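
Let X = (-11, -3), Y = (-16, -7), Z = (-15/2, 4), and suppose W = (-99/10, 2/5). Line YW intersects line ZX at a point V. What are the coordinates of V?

Barycentric coordinates of W with respect to XYZ: (1/5, 1/5, 3/5).
On side ZX the Y-coordinate is zero; dropping W's Y-weight 1/5 and renormalizing the remaining 3/5 : 1/5 gives weights 3/4, 1/4 on Z, X.
V = (3/4)·(-15/2, 4) + (1/4)·(-11, -3) = (-67/8, 9/4).

(-67/8, 9/4)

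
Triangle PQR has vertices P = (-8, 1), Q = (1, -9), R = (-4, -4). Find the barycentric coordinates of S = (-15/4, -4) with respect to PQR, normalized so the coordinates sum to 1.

Signed area of the reference triangle: [PQR] = ½·((-8)·(-9−(-4)) + 1·(-4−1) + (-4)·(1−(-9))) = ½·(40 − 5 − 40) = -5/2.
[SQR] = ½·((-15/4)·(-9−(-4)) + 1·(-4−(-4)) + (-4)·(-4−(-9))) = ½·(75/4 + 0 − 20) = -5/8, so the P-coordinate is (-5/8)/(-5/2) = 1/4.
[PSR] = ½·((-8)·(-4−(-4)) + (-15/4)·(-4−1) + (-4)·(1−(-4))) = ½·(0 + 75/4 − 20) = -5/8, so the Q-coordinate is 1/4.
[PQS] = ½·((-8)·(-9−(-4)) + 1·(-4−1) + (-15/4)·(1−(-9))) = ½·(40 − 5 − 75/2) = -5/4, so the R-coordinate is 1/2.
Check: 1/4 + 1/4 + 1/2 = 1.

(1/4, 1/4, 1/2)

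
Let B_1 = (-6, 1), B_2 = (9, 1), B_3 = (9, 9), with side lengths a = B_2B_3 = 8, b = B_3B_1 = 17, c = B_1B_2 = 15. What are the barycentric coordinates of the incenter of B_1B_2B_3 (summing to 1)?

The incenter has barycentric coordinates proportional to the opposite side lengths: (8 : 17 : 15).
Normalizing by 8+17+15 = 40 gives (1/5, 17/40, 3/8).

(1/5, 17/40, 3/8)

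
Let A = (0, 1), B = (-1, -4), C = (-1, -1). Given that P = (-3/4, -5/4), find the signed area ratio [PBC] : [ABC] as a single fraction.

[ABC] = ½·(0·(-4−(-1)) + (-1)·(-1−1) + (-1)·(1−(-4))) = ½·(0 + 2 − 5) = -3/2.
[PBC] = ½·((-3/4)·(-4−(-1)) + (-1)·(-1−(-5/4)) + (-1)·(-5/4−(-4))) = ½·(9/4 − 1/4 − 11/4) = -3/8, so the ratio is (-3/8)/(-3/2) = 1/4.

1/4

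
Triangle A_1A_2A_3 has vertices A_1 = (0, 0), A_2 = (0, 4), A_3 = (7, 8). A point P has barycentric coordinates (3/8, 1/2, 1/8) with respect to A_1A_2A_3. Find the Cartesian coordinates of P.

(7/8, 3)

P = (3/8)·A_1 + (1/2)·A_2 + (1/8)·A_3.
x-coordinate: (3/8)·0 + (1/2)·0 + (1/8)·7 = 7/8.
y-coordinate: (3/8)·0 + (1/2)·4 + (1/8)·8 = 3.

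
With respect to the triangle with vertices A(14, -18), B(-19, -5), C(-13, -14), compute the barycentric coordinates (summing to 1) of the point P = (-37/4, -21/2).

(1/4, 1/2, 1/4)

Signed area of the reference triangle: [ABC] = ½·(14·(-5−(-14)) + (-19)·(-14−(-18)) + (-13)·(-18−(-5))) = ½·(126 − 76 + 169) = 219/2.
[PBC] = ½·((-37/4)·(-5−(-14)) + (-19)·(-14−(-21/2)) + (-13)·(-21/2−(-5))) = ½·(-333/4 + 133/2 + 143/2) = 219/8, so the A-coordinate is (219/8)/(219/2) = 1/4.
[APC] = ½·(14·(-21/2−(-14)) + (-37/4)·(-14−(-18)) + (-13)·(-18−(-21/2))) = ½·(49 − 37 + 195/2) = 219/4, so the B-coordinate is 1/2.
[ABP] = ½·(14·(-5−(-21/2)) + (-19)·(-21/2−(-18)) + (-37/4)·(-18−(-5))) = ½·(77 − 285/2 + 481/4) = 219/8, so the C-coordinate is 1/4.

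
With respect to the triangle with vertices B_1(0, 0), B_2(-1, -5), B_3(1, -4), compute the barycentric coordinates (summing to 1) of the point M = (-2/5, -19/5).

(1/5, 3/5, 1/5)

Signed area of the reference triangle: [B_1B_2B_3] = ½·(0·(-5−(-4)) + (-1)·(-4−0) + 1·(0−(-5))) = ½·(0 + 4 + 5) = 9/2.
[MB_2B_3] = ½·((-2/5)·(-5−(-4)) + (-1)·(-4−(-19/5)) + 1·(-19/5−(-5))) = ½·(2/5 + 1/5 + 6/5) = 9/10, so the B_1-coordinate is (9/10)/(9/2) = 1/5.
[B_1MB_3] = ½·(0·(-19/5−(-4)) + (-2/5)·(-4−0) + 1·(0−(-19/5))) = ½·(0 + 8/5 + 19/5) = 27/10, so the B_2-coordinate is 3/5.
[B_1B_2M] = ½·(0·(-5−(-19/5)) + (-1)·(-19/5−0) + (-2/5)·(0−(-5))) = ½·(0 + 19/5 − 2) = 9/10, so the B_3-coordinate is 1/5.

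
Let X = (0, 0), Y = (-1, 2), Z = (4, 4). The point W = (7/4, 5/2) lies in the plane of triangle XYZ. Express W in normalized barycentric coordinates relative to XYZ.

Signed area of the reference triangle: [XYZ] = ½·(0·(2−4) + (-1)·(4−0) + 4·(0−2)) = ½·(0 − 4 − 8) = -6.
[WYZ] = ½·((7/4)·(2−4) + (-1)·(4−(5/2)) + 4·(5/2−2)) = ½·(-7/2 − 3/2 + 2) = -3/2, so the X-coordinate is (-3/2)/(-6) = 1/4.
[XWZ] = ½·(0·(5/2−4) + (7/4)·(4−0) + 4·(0−(5/2))) = ½·(0 + 7 − 10) = -3/2, so the Y-coordinate is 1/4.
[XYW] = ½·(0·(2−(5/2)) + (-1)·(5/2−0) + (7/4)·(0−2)) = ½·(0 − 5/2 − 7/2) = -3, so the Z-coordinate is 1/2.

(1/4, 1/4, 1/2)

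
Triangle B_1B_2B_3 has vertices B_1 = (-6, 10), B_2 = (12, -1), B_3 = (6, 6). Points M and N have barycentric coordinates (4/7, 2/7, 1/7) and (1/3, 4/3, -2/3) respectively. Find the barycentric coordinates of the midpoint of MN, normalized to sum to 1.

Since both coordinate triples sum to 1, the midpoint's barycentrics are the componentwise average.
(4/7+1/3)/2 = 19/42; similarly 17/21 and -11/42.

(19/42, 17/21, -11/42)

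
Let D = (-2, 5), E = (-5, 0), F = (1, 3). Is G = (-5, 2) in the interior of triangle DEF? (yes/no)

Barycentric coordinates of G: (4/7, 5/7, -2/7).
The three coordinates are positive, positive, negative; a point is interior exactly when all three are positive.

no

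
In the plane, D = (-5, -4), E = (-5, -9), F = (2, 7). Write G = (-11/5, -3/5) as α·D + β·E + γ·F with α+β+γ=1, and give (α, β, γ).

(2/5, 1/5, 2/5)

Signed area of the reference triangle: [DEF] = ½·((-5)·(-9−7) + (-5)·(7−(-4)) + 2·(-4−(-9))) = ½·(80 − 55 + 10) = 35/2.
[GEF] = ½·((-11/5)·(-9−7) + (-5)·(7−(-3/5)) + 2·(-3/5−(-9))) = ½·(176/5 − 38 + 84/5) = 7, so the D-coordinate is 7/(35/2) = 2/5.
[DGF] = ½·((-5)·(-3/5−7) + (-11/5)·(7−(-4)) + 2·(-4−(-3/5))) = ½·(38 − 121/5 − 34/5) = 7/2, so the E-coordinate is 1/5.
[DEG] = ½·((-5)·(-9−(-3/5)) + (-5)·(-3/5−(-4)) + (-11/5)·(-4−(-9))) = ½·(42 − 17 − 11) = 7, so the F-coordinate is 2/5.
Check: 2/5 + 1/5 + 2/5 = 1.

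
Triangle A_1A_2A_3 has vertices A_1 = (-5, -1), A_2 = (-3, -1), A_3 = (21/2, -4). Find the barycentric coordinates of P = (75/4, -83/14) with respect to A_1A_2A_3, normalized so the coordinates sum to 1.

Signed area of the reference triangle: [A_1A_2A_3] = ½·((-5)·(-1−(-4)) + (-3)·(-4−(-1)) + (21/2)·(-1−(-1))) = ½·(-15 + 9 + 0) = -3.
[PA_2A_3] = ½·((75/4)·(-1−(-4)) + (-3)·(-4−(-83/14)) + (21/2)·(-83/14−(-1))) = ½·(225/4 − 81/14 − 207/4) = -9/14, so the A_1-coordinate is (-9/14)/(-3) = 3/14.
[A_1PA_3] = ½·((-5)·(-83/14−(-4)) + (75/4)·(-4−(-1)) + (21/2)·(-1−(-83/14))) = ½·(135/14 − 225/4 + 207/4) = 18/7, so the A_2-coordinate is -6/7.
[A_1A_2P] = ½·((-5)·(-1−(-83/14)) + (-3)·(-83/14−(-1)) + (75/4)·(-1−(-1))) = ½·(-345/14 + 207/14 + 0) = -69/14, so the A_3-coordinate is 23/14.
Check: 3/14 − 6/7 + 23/14 = 1.

(3/14, -6/7, 23/14)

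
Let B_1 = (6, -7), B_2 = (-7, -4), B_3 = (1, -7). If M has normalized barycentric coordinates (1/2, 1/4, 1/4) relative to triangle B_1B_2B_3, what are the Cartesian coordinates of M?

M = (1/2)·B_1 + (1/4)·B_2 + (1/4)·B_3.
x-coordinate: (1/2)·6 + (1/4)·(-7) + (1/4)·1 = 3/2.
y-coordinate: (1/2)·(-7) + (1/4)·(-4) + (1/4)·(-7) = -25/4.

(3/2, -25/4)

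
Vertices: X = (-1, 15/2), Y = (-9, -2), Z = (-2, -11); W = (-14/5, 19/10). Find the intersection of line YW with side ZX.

Barycentric coordinates of W with respect to XYZ: (3/5, 1/5, 1/5).
On side ZX the Y-coordinate is zero; dropping W's Y-weight 1/5 and renormalizing the remaining 1/5 : 3/5 gives weights 1/4, 3/4 on Z, X.
V = (1/4)·(-2, -11) + (3/4)·(-1, 15/2) = (-5/4, 23/8).

(-5/4, 23/8)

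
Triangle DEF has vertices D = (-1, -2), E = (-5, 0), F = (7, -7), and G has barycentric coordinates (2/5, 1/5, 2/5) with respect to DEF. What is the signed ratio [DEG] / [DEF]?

2/5

The signed ratio [DEG]/[DEF] equals the barycentric coordinate of G at vertex F, which is 2/5.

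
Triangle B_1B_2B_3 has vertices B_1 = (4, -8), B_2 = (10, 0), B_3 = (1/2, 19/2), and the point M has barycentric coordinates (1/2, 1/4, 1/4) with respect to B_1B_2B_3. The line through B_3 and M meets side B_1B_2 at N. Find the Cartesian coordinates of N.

(6, -16/3)

Line B_3M meets B_1B_2 where the B_3-coordinate vanishes; zeroing M's B_3-weight and renormalizing leaves B_1, B_2-weights 1/2 : 1/4 → (2/3, 1/3).
So N = (2/3)·B_1 + (1/3)·B_2 = (6, -16/3).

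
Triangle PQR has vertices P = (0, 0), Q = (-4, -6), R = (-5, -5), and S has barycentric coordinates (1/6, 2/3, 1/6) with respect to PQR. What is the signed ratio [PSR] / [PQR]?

2/3

The signed ratio [PSR]/[PQR] equals the barycentric coordinate of S at vertex Q, which is 2/3.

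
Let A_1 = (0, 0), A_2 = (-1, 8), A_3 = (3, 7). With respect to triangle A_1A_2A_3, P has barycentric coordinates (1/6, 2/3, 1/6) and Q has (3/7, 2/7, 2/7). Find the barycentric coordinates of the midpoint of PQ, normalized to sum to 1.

Since both coordinate triples sum to 1, the midpoint's barycentrics are the componentwise average.
(1/6+3/7)/2 = 25/84; similarly 10/21 and 19/84.

(25/84, 10/21, 19/84)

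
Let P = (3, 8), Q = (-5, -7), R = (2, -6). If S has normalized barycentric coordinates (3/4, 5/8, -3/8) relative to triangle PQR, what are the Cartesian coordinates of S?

S = (3/4)·P + (5/8)·Q + (-3/8)·R.
x-coordinate: (3/4)·3 + (5/8)·(-5) + (-3/8)·2 = -13/8.
y-coordinate: (3/4)·8 + (5/8)·(-7) + (-3/8)·(-6) = 31/8.

(-13/8, 31/8)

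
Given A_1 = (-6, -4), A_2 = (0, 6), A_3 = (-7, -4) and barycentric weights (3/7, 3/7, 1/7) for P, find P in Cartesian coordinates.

(-25/7, 2/7)

P = (3/7)·A_1 + (3/7)·A_2 + (1/7)·A_3.
x-coordinate: (3/7)·(-6) + (3/7)·0 + (1/7)·(-7) = -25/7.
y-coordinate: (3/7)·(-4) + (3/7)·6 + (1/7)·(-4) = 2/7.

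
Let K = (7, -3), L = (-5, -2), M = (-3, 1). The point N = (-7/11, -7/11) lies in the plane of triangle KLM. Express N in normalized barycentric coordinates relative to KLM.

(3/11, 2/11, 6/11)

Signed area of the reference triangle: [KLM] = ½·(7·(-2−1) + (-5)·(1−(-3)) + (-3)·(-3−(-2))) = ½·(-21 − 20 + 3) = -19.
[NLM] = ½·((-7/11)·(-2−1) + (-5)·(1−(-7/11)) + (-3)·(-7/11−(-2))) = ½·(21/11 − 90/11 − 45/11) = -57/11, so the K-coordinate is (-57/11)/(-19) = 3/11.
[KNM] = ½·(7·(-7/11−1) + (-7/11)·(1−(-3)) + (-3)·(-3−(-7/11))) = ½·(-126/11 − 28/11 + 78/11) = -38/11, so the L-coordinate is 2/11.
[KLN] = ½·(7·(-2−(-7/11)) + (-5)·(-7/11−(-3)) + (-7/11)·(-3−(-2))) = ½·(-105/11 − 130/11 + 7/11) = -114/11, so the M-coordinate is 6/11.
Check: 3/11 + 2/11 + 6/11 = 1.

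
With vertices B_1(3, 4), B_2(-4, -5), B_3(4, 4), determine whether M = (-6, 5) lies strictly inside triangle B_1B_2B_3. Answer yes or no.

no

Barycentric coordinates of M: (98/9, -1/9, -88/9).
The three coordinates are positive, negative, negative; a point is interior exactly when all three are positive.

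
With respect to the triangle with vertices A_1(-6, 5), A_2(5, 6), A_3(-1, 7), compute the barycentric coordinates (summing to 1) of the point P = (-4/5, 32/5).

Signed area of the reference triangle: [A_1A_2A_3] = ½·((-6)·(6−7) + 5·(7−5) + (-1)·(5−6)) = ½·(6 + 10 + 1) = 17/2.
[PA_2A_3] = ½·((-4/5)·(6−7) + 5·(7−(32/5)) + (-1)·(32/5−6)) = ½·(4/5 + 3 − 2/5) = 17/10, so the A_1-coordinate is (17/10)/(17/2) = 1/5.
[A_1PA_3] = ½·((-6)·(32/5−7) + (-4/5)·(7−5) + (-1)·(5−(32/5))) = ½·(18/5 − 8/5 + 7/5) = 17/10, so the A_2-coordinate is 1/5.
[A_1A_2P] = ½·((-6)·(6−(32/5)) + 5·(32/5−5) + (-4/5)·(5−6)) = ½·(12/5 + 7 + 4/5) = 51/10, so the A_3-coordinate is 3/5.
Check: 1/5 + 1/5 + 3/5 = 1.

(1/5, 1/5, 3/5)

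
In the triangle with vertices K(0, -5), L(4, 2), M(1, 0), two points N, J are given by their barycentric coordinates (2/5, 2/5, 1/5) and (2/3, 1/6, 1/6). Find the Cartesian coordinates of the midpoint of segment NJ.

Barycentric coordinates of the midpoint are the average: (8/15, 17/60, 11/60).
Converting: (8/15)·K + (17/60)·L + (11/60)·M = (79/60, -21/10).

(79/60, -21/10)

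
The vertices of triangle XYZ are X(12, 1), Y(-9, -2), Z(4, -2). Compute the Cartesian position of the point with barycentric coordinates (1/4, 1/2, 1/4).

W = (1/4)·X + (1/2)·Y + (1/4)·Z.
x-coordinate: (1/4)·12 + (1/2)·(-9) + (1/4)·4 = -1/2.
y-coordinate: (1/4)·1 + (1/2)·(-2) + (1/4)·(-2) = -5/4.

(-1/2, -5/4)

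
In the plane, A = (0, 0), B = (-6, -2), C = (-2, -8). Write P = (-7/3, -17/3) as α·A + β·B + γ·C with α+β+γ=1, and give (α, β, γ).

Signed area of the reference triangle: [ABC] = ½·(0·(-2−(-8)) + (-6)·(-8−0) + (-2)·(0−(-2))) = ½·(0 + 48 − 4) = 22.
[PBC] = ½·((-7/3)·(-2−(-8)) + (-6)·(-8−(-17/3)) + (-2)·(-17/3−(-2))) = ½·(-14 + 14 + 22/3) = 11/3, so the A-coordinate is (11/3)/22 = 1/6.
[APC] = ½·(0·(-17/3−(-8)) + (-7/3)·(-8−0) + (-2)·(0−(-17/3))) = ½·(0 + 56/3 − 34/3) = 11/3, so the B-coordinate is 1/6.
[ABP] = ½·(0·(-2−(-17/3)) + (-6)·(-17/3−0) + (-7/3)·(0−(-2))) = ½·(0 + 34 − 14/3) = 44/3, so the C-coordinate is 2/3.

(1/6, 1/6, 2/3)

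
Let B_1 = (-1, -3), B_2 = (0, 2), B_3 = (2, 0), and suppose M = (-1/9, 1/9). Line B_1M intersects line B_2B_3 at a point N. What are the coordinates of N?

Barycentric coordinates of M with respect to B_1B_2B_3: (1/3, 5/9, 1/9).
On side B_2B_3 the B_1-coordinate is zero; dropping M's B_1-weight 1/3 and renormalizing the remaining 5/9 : 1/9 gives weights 5/6, 1/6 on B_2, B_3.
N = (5/6)·(0, 2) + (1/6)·(2, 0) = (1/3, 5/3).

(1/3, 5/3)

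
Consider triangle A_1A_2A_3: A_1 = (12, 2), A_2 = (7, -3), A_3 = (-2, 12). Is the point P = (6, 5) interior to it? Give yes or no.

yes

Barycentric coordinates of P: (19/40, 3/20, 3/8).
The three coordinates are positive, positive, positive; a point is interior exactly when all three are positive.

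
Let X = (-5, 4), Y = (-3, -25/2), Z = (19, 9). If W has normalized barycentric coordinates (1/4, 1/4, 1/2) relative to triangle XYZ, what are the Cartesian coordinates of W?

(15/2, 19/8)

W = (1/4)·X + (1/4)·Y + (1/2)·Z.
x-coordinate: (1/4)·(-5) + (1/4)·(-3) + (1/2)·19 = 15/2.
y-coordinate: (1/4)·4 + (1/4)·(-25/2) + (1/2)·9 = 19/8.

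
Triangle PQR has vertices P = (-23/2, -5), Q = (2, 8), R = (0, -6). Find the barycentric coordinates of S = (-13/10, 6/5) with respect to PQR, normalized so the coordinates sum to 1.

(1/5, 1/2, 3/10)

Signed area of the reference triangle: [PQR] = ½·((-23/2)·(8−(-6)) + 2·(-6−(-5)) + 0·(-5−8)) = ½·(-161 − 2 + 0) = -163/2.
[SQR] = ½·((-13/10)·(8−(-6)) + 2·(-6−(6/5)) + 0·(6/5−8)) = ½·(-91/5 − 72/5 + 0) = -163/10, so the P-coordinate is (-163/10)/(-163/2) = 1/5.
[PSR] = ½·((-23/2)·(6/5−(-6)) + (-13/10)·(-6−(-5)) + 0·(-5−(6/5))) = ½·(-414/5 + 13/10 + 0) = -163/4, so the Q-coordinate is 1/2.
[PQS] = ½·((-23/2)·(8−(6/5)) + 2·(6/5−(-5)) + (-13/10)·(-5−8)) = ½·(-391/5 + 62/5 + 169/10) = -489/20, so the R-coordinate is 3/10.
Check: 1/5 + 1/2 + 3/10 = 1.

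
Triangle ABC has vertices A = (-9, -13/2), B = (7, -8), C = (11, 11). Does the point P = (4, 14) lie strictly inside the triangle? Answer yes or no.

no

Barycentric coordinates of P: (29/62, -73/124, 139/124).
The three coordinates are positive, negative, positive; a point is interior exactly when all three are positive.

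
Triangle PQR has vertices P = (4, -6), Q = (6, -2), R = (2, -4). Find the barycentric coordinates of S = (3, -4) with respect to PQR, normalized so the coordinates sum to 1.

Signed area of the reference triangle: [PQR] = ½·(4·(-2−(-4)) + 6·(-4−(-6)) + 2·(-6−(-2))) = ½·(8 + 12 − 8) = 6.
[SQR] = ½·(3·(-2−(-4)) + 6·(-4−(-4)) + 2·(-4−(-2))) = ½·(6 + 0 − 4) = 1, so the P-coordinate is 1/6 = 1/6.
[PSR] = ½·(4·(-4−(-4)) + 3·(-4−(-6)) + 2·(-6−(-4))) = ½·(0 + 6 − 4) = 1, so the Q-coordinate is 1/6.
[PQS] = ½·(4·(-2−(-4)) + 6·(-4−(-6)) + 3·(-6−(-2))) = ½·(8 + 12 − 12) = 4, so the R-coordinate is 2/3.

(1/6, 1/6, 2/3)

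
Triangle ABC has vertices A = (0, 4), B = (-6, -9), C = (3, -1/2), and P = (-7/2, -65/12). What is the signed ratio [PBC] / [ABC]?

1/6

[ABC] = ½·(0·(-9−(-1/2)) + (-6)·(-1/2−4) + 3·(4−(-9))) = ½·(0 + 27 + 39) = 33.
[PBC] = ½·((-7/2)·(-9−(-1/2)) + (-6)·(-1/2−(-65/12)) + 3·(-65/12−(-9))) = ½·(119/4 − 59/2 + 43/4) = 11/2, so the ratio is (11/2)/33 = 1/6.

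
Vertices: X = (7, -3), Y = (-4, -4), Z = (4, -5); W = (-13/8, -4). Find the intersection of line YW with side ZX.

(11/2, -4)

Barycentric coordinates of W with respect to XYZ: (1/8, 3/4, 1/8).
On side ZX the Y-coordinate is zero; dropping W's Y-weight 3/4 and renormalizing the remaining 1/8 : 1/8 gives weights 1/2, 1/2 on Z, X.
V = (1/2)·(4, -5) + (1/2)·(7, -3) = (11/2, -4).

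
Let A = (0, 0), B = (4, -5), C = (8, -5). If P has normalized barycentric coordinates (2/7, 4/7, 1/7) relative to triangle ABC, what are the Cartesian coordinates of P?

P = (2/7)·A + (4/7)·B + (1/7)·C.
x-coordinate: (2/7)·0 + (4/7)·4 + (1/7)·8 = 24/7.
y-coordinate: (2/7)·0 + (4/7)·(-5) + (1/7)·(-5) = -25/7.

(24/7, -25/7)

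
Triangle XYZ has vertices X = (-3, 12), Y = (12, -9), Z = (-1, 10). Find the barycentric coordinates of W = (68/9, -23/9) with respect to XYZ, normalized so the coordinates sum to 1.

(1/18, 2/3, 5/18)

Signed area of the reference triangle: [XYZ] = ½·((-3)·(-9−10) + 12·(10−12) + (-1)·(12−(-9))) = ½·(57 − 24 − 21) = 6.
[WYZ] = ½·((68/9)·(-9−10) + 12·(10−(-23/9)) + (-1)·(-23/9−(-9))) = ½·(-1292/9 + 452/3 − 58/9) = 1/3, so the X-coordinate is (1/3)/6 = 1/18.
[XWZ] = ½·((-3)·(-23/9−10) + (68/9)·(10−12) + (-1)·(12−(-23/9))) = ½·(113/3 − 136/9 − 131/9) = 4, so the Y-coordinate is 2/3.
[XYW] = ½·((-3)·(-9−(-23/9)) + 12·(-23/9−12) + (68/9)·(12−(-9))) = ½·(58/3 − 524/3 + 476/3) = 5/3, so the Z-coordinate is 5/18.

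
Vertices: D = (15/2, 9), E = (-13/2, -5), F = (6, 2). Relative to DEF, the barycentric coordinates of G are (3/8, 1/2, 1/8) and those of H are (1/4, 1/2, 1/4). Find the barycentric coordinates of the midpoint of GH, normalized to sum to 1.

Since both coordinate triples sum to 1, the midpoint's barycentrics are the componentwise average.
(3/8+1/4)/2 = 5/16; similarly 1/2 and 3/16.

(5/16, 1/2, 3/16)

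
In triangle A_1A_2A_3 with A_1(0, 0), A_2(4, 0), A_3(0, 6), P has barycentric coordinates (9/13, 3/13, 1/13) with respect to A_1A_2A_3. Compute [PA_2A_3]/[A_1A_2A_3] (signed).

9/13

The signed ratio [PA_2A_3]/[A_1A_2A_3] equals the barycentric coordinate of P at vertex A_1, which is 9/13.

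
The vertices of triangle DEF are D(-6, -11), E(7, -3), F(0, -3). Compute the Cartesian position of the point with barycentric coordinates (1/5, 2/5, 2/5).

(8/5, -23/5)

G = (1/5)·D + (2/5)·E + (2/5)·F.
x-coordinate: (1/5)·(-6) + (2/5)·7 + (2/5)·0 = 8/5.
y-coordinate: (1/5)·(-11) + (2/5)·(-3) + (2/5)·(-3) = -23/5.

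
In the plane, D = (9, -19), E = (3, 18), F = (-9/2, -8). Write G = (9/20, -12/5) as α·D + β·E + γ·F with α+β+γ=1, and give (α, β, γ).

Signed area of the reference triangle: [DEF] = ½·(9·(18−(-8)) + 3·(-8−(-19)) + (-9/2)·(-19−18)) = ½·(234 + 33 + 333/2) = 867/4.
[GEF] = ½·((9/20)·(18−(-8)) + 3·(-8−(-12/5)) + (-9/2)·(-12/5−18)) = ½·(117/10 − 84/5 + 459/5) = 867/20, so the D-coordinate is (867/20)/(867/4) = 1/5.
[DGF] = ½·(9·(-12/5−(-8)) + (9/20)·(-8−(-19)) + (-9/2)·(-19−(-12/5))) = ½·(252/5 + 99/20 + 747/10) = 2601/40, so the E-coordinate is 3/10.
[DEG] = ½·(9·(18−(-12/5)) + 3·(-12/5−(-19)) + (9/20)·(-19−18)) = ½·(918/5 + 249/5 − 333/20) = 867/8, so the F-coordinate is 1/2.

(1/5, 3/10, 1/2)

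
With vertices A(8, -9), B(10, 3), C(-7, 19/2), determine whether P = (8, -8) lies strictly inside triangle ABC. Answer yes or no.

yes

Barycentric coordinates of P: (200/217, 15/217, 2/217).
The three coordinates are positive, positive, positive; a point is interior exactly when all three are positive.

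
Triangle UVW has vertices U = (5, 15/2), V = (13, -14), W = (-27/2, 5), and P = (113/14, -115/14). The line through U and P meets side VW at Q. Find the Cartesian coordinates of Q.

(103/12, -65/6)

Barycentric coordinates of P with respect to UVW: (1/7, 5/7, 1/7).
On side VW the U-coordinate is zero; dropping P's U-weight 1/7 and renormalizing the remaining 5/7 : 1/7 gives weights 5/6, 1/6 on V, W.
Q = (5/6)·(13, -14) + (1/6)·(-27/2, 5) = (103/12, -65/6).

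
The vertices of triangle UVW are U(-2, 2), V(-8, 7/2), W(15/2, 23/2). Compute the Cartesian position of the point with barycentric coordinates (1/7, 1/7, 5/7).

P = (1/7)·U + (1/7)·V + (5/7)·W.
x-coordinate: (1/7)·(-2) + (1/7)·(-8) + (5/7)·(15/2) = 55/14.
y-coordinate: (1/7)·2 + (1/7)·(7/2) + (5/7)·(23/2) = 9.

(55/14, 9)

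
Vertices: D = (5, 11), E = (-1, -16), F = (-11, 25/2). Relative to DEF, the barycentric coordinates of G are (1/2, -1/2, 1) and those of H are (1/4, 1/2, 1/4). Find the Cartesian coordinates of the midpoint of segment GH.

(-5, 191/16)

Barycentric coordinates of the midpoint are the average: (3/8, 0, 5/8).
Converting: (3/8)·D + 0·E + (5/8)·F = (-5, 191/16).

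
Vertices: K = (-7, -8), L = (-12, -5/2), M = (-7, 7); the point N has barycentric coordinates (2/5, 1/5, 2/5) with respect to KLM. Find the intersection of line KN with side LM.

Line KN meets LM where the K-coordinate vanishes; zeroing N's K-weight and renormalizing leaves L, M-weights 1/5 : 2/5 → (1/3, 2/3).
So J = (1/3)·L + (2/3)·M = (-26/3, 23/6).

(-26/3, 23/6)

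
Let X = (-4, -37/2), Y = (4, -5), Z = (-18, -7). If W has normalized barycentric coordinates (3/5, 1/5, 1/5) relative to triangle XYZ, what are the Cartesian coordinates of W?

W = (3/5)·X + (1/5)·Y + (1/5)·Z.
x-coordinate: (3/5)·(-4) + (1/5)·4 + (1/5)·(-18) = -26/5.
y-coordinate: (3/5)·(-37/2) + (1/5)·(-5) + (1/5)·(-7) = -27/2.

(-26/5, -27/2)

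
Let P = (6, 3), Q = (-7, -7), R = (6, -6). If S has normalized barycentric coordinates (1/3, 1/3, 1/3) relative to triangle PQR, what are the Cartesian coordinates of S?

S = (1/3)·P + (1/3)·Q + (1/3)·R.
x-coordinate: (1/3)·6 + (1/3)·(-7) + (1/3)·6 = 5/3.
y-coordinate: (1/3)·3 + (1/3)·(-7) + (1/3)·(-6) = -10/3.

(5/3, -10/3)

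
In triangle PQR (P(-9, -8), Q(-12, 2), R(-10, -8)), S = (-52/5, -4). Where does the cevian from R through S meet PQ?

(-21/2, -3)

Barycentric coordinates of S with respect to PQR: (2/5, 2/5, 1/5).
On side PQ the R-coordinate is zero; dropping S's R-weight 1/5 and renormalizing the remaining 2/5 : 2/5 gives weights 1/2, 1/2 on P, Q.
T = (1/2)·(-9, -8) + (1/2)·(-12, 2) = (-21/2, -3).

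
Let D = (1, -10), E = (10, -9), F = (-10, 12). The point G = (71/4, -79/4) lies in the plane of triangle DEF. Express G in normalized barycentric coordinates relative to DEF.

(1/4, 5/4, -1/2)

Signed area of the reference triangle: [DEF] = ½·(1·(-9−12) + 10·(12−(-10)) + (-10)·(-10−(-9))) = ½·(-21 + 220 + 10) = 209/2.
[GEF] = ½·((71/4)·(-9−12) + 10·(12−(-79/4)) + (-10)·(-79/4−(-9))) = ½·(-1491/4 + 635/2 + 215/2) = 209/8, so the D-coordinate is (209/8)/(209/2) = 1/4.
[DGF] = ½·(1·(-79/4−12) + (71/4)·(12−(-10)) + (-10)·(-10−(-79/4))) = ½·(-127/4 + 781/2 − 195/2) = 1045/8, so the E-coordinate is 5/4.
[DEG] = ½·(1·(-9−(-79/4)) + 10·(-79/4−(-10)) + (71/4)·(-10−(-9))) = ½·(43/4 − 195/2 − 71/4) = -209/4, so the F-coordinate is -1/2.
Check: 1/4 + 5/4 − 1/2 = 1.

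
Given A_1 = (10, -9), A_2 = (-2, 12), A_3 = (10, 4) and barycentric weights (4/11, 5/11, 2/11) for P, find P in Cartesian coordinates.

(50/11, 32/11)

P = (4/11)·A_1 + (5/11)·A_2 + (2/11)·A_3.
x-coordinate: (4/11)·10 + (5/11)·(-2) + (2/11)·10 = 50/11.
y-coordinate: (4/11)·(-9) + (5/11)·12 + (2/11)·4 = 32/11.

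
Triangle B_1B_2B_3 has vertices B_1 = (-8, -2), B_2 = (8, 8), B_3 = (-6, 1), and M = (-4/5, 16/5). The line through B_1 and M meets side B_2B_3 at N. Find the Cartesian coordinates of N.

(1, 9/2)

Barycentric coordinates of M with respect to B_1B_2B_3: (1/5, 2/5, 2/5).
On side B_2B_3 the B_1-coordinate is zero; dropping M's B_1-weight 1/5 and renormalizing the remaining 2/5 : 2/5 gives weights 1/2, 1/2 on B_2, B_3.
N = (1/2)·(8, 8) + (1/2)·(-6, 1) = (1, 9/2).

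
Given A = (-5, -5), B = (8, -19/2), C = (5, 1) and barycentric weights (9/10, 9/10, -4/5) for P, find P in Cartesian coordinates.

P = (9/10)·A + (9/10)·B + (-4/5)·C.
x-coordinate: (9/10)·(-5) + (9/10)·8 + (-4/5)·5 = -13/10.
y-coordinate: (9/10)·(-5) + (9/10)·(-19/2) + (-4/5)·1 = -277/20.

(-13/10, -277/20)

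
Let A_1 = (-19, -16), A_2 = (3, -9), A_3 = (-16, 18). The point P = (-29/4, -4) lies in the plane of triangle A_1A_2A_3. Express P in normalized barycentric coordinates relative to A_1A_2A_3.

(1/4, 1/2, 1/4)

Signed area of the reference triangle: [A_1A_2A_3] = ½·((-19)·(-9−18) + 3·(18−(-16)) + (-16)·(-16−(-9))) = ½·(513 + 102 + 112) = 727/2.
[PA_2A_3] = ½·((-29/4)·(-9−18) + 3·(18−(-4)) + (-16)·(-4−(-9))) = ½·(783/4 + 66 − 80) = 727/8, so the A_1-coordinate is (727/8)/(727/2) = 1/4.
[A_1PA_3] = ½·((-19)·(-4−18) + (-29/4)·(18−(-16)) + (-16)·(-16−(-4))) = ½·(418 − 493/2 + 192) = 727/4, so the A_2-coordinate is 1/2.
[A_1A_2P] = ½·((-19)·(-9−(-4)) + 3·(-4−(-16)) + (-29/4)·(-16−(-9))) = ½·(95 + 36 + 203/4) = 727/8, so the A_3-coordinate is 1/4.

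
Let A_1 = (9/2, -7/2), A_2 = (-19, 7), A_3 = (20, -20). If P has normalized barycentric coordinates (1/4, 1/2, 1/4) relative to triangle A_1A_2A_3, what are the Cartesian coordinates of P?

(-27/8, -19/8)

P = (1/4)·A_1 + (1/2)·A_2 + (1/4)·A_3.
x-coordinate: (1/4)·(9/2) + (1/2)·(-19) + (1/4)·20 = -27/8.
y-coordinate: (1/4)·(-7/2) + (1/2)·7 + (1/4)·(-20) = -19/8.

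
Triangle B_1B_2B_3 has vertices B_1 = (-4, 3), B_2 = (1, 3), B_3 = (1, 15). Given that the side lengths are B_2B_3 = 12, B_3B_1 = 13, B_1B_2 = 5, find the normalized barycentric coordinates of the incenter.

The incenter has barycentric coordinates proportional to the opposite side lengths: (12 : 13 : 5).
Normalizing by 12+13+5 = 30 gives (2/5, 13/30, 1/6).

(2/5, 13/30, 1/6)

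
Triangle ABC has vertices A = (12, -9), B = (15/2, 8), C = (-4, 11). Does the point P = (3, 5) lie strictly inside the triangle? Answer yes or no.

yes

Barycentric coordinates of P: (24/91, 22/91, 45/91).
The three coordinates are positive, positive, positive; a point is interior exactly when all three are positive.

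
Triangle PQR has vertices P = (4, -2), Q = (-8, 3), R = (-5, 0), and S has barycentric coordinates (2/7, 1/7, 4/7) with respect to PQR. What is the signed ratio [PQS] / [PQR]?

4/7

The signed ratio [PQS]/[PQR] equals the barycentric coordinate of S at vertex R, which is 4/7.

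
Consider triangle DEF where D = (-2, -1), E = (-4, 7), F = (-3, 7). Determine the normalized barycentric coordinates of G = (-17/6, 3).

(1/2, 1/3, 1/6)

Signed area of the reference triangle: [DEF] = ½·((-2)·(7−7) + (-4)·(7−(-1)) + (-3)·(-1−7)) = ½·(0 − 32 + 24) = -4.
[GEF] = ½·((-17/6)·(7−7) + (-4)·(7−3) + (-3)·(3−7)) = ½·(0 − 16 + 12) = -2, so the D-coordinate is (-2)/(-4) = 1/2.
[DGF] = ½·((-2)·(3−7) + (-17/6)·(7−(-1)) + (-3)·(-1−3)) = ½·(8 − 68/3 + 12) = -4/3, so the E-coordinate is 1/3.
[DEG] = ½·((-2)·(7−3) + (-4)·(3−(-1)) + (-17/6)·(-1−7)) = ½·(-8 − 16 + 68/3) = -2/3, so the F-coordinate is 1/6.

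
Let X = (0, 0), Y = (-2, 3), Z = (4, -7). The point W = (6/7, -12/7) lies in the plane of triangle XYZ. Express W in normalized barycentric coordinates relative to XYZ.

(1/7, 3/7, 3/7)

Signed area of the reference triangle: [XYZ] = ½·(0·(3−(-7)) + (-2)·(-7−0) + 4·(0−3)) = ½·(0 + 14 − 12) = 1.
[WYZ] = ½·((6/7)·(3−(-7)) + (-2)·(-7−(-12/7)) + 4·(-12/7−3)) = ½·(60/7 + 74/7 − 132/7) = 1/7, so the X-coordinate is (1/7)/1 = 1/7.
[XWZ] = ½·(0·(-12/7−(-7)) + (6/7)·(-7−0) + 4·(0−(-12/7))) = ½·(0 − 6 + 48/7) = 3/7, so the Y-coordinate is 3/7.
[XYW] = ½·(0·(3−(-12/7)) + (-2)·(-12/7−0) + (6/7)·(0−3)) = ½·(0 + 24/7 − 18/7) = 3/7, so the Z-coordinate is 3/7.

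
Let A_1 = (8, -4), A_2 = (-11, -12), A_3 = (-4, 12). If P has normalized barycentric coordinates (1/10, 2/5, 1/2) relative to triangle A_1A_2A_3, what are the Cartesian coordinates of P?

P = (1/10)·A_1 + (2/5)·A_2 + (1/2)·A_3.
x-coordinate: (1/10)·8 + (2/5)·(-11) + (1/2)·(-4) = -28/5.
y-coordinate: (1/10)·(-4) + (2/5)·(-12) + (1/2)·12 = 4/5.

(-28/5, 4/5)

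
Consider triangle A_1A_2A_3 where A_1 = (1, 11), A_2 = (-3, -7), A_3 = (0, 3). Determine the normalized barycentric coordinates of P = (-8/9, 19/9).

Signed area of the reference triangle: [A_1A_2A_3] = ½·(1·(-7−3) + (-3)·(3−11) + 0·(11−(-7))) = ½·(-10 + 24 + 0) = 7.
[PA_2A_3] = ½·((-8/9)·(-7−3) + (-3)·(3−(19/9)) + 0·(19/9−(-7))) = ½·(80/9 − 8/3 + 0) = 28/9, so the A_1-coordinate is (28/9)/7 = 4/9.
[A_1PA_3] = ½·(1·(19/9−3) + (-8/9)·(3−11) + 0·(11−(19/9))) = ½·(-8/9 + 64/9 + 0) = 28/9, so the A_2-coordinate is 4/9.
[A_1A_2P] = ½·(1·(-7−(19/9)) + (-3)·(19/9−11) + (-8/9)·(11−(-7))) = ½·(-82/9 + 80/3 − 16) = 7/9, so the A_3-coordinate is 1/9.

(4/9, 4/9, 1/9)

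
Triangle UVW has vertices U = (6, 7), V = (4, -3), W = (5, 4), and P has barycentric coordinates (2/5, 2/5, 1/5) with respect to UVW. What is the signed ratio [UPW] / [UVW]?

The signed ratio [UPW]/[UVW] equals the barycentric coordinate of P at vertex V, which is 2/5.

2/5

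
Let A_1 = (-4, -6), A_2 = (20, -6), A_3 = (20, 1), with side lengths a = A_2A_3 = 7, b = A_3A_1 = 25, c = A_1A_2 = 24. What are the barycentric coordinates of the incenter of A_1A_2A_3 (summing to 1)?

The incenter has barycentric coordinates proportional to the opposite side lengths: (7 : 25 : 24).
Normalizing by 7+25+24 = 56 gives (1/8, 25/56, 3/7).

(1/8, 25/56, 3/7)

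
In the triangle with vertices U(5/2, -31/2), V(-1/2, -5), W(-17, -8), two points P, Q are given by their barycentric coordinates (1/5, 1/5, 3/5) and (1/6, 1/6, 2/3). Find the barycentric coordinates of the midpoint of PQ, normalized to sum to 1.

Since both coordinate triples sum to 1, the midpoint's barycentrics are the componentwise average.
(1/5+1/6)/2 = 11/60; similarly 11/60 and 19/30.

(11/60, 11/60, 19/30)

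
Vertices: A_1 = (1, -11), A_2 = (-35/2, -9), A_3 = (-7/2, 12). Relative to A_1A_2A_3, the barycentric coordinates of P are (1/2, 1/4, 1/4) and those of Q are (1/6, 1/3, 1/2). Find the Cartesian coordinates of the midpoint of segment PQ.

(-73/12, -43/24)

Barycentric coordinates of the midpoint are the average: (1/3, 7/24, 3/8).
Converting: (1/3)·A_1 + (7/24)·A_2 + (3/8)·A_3 = (-73/12, -43/24).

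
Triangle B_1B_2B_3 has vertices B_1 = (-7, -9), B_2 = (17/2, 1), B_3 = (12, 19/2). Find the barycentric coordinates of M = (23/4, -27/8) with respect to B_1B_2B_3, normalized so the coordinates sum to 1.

(1/12, 4/3, -5/12)

Signed area of the reference triangle: [B_1B_2B_3] = ½·((-7)·(1−(19/2)) + (17/2)·(19/2−(-9)) + 12·(-9−1)) = ½·(119/2 + 629/4 − 120) = 387/8.
[MB_2B_3] = ½·((23/4)·(1−(19/2)) + (17/2)·(19/2−(-27/8)) + 12·(-27/8−1)) = ½·(-391/8 + 1751/16 − 105/2) = 129/32, so the B_1-coordinate is (129/32)/(387/8) = 1/12.
[B_1MB_3] = ½·((-7)·(-27/8−(19/2)) + (23/4)·(19/2−(-9)) + 12·(-9−(-27/8))) = ½·(721/8 + 851/8 − 135/2) = 129/2, so the B_2-coordinate is 4/3.
[B_1B_2M] = ½·((-7)·(1−(-27/8)) + (17/2)·(-27/8−(-9)) + (23/4)·(-9−1)) = ½·(-245/8 + 765/16 − 115/2) = -645/32, so the B_3-coordinate is -5/12.
Check: 1/12 + 4/3 − 5/12 = 1.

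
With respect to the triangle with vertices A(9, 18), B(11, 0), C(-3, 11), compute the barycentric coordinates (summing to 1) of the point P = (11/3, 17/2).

(1/6, 1/3, 1/2)

Signed area of the reference triangle: [ABC] = ½·(9·(0−11) + 11·(11−18) + (-3)·(18−0)) = ½·(-99 − 77 − 54) = -115.
[PBC] = ½·((11/3)·(0−11) + 11·(11−(17/2)) + (-3)·(17/2−0)) = ½·(-121/3 + 55/2 − 51/2) = -115/6, so the A-coordinate is (-115/6)/(-115) = 1/6.
[APC] = ½·(9·(17/2−11) + (11/3)·(11−18) + (-3)·(18−(17/2))) = ½·(-45/2 − 77/3 − 57/2) = -115/3, so the B-coordinate is 1/3.
[ABP] = ½·(9·(0−(17/2)) + 11·(17/2−18) + (11/3)·(18−0)) = ½·(-153/2 − 209/2 + 66) = -115/2, so the C-coordinate is 1/2.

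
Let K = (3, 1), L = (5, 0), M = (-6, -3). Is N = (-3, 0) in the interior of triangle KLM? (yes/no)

no

Barycentric coordinates of N: (24/17, -15/17, 8/17).
The three coordinates are positive, negative, positive; a point is interior exactly when all three are positive.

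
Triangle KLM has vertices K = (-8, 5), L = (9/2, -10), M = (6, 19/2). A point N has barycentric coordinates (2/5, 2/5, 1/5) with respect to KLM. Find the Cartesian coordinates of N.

(-1/5, -1/10)

N = (2/5)·K + (2/5)·L + (1/5)·M.
x-coordinate: (2/5)·(-8) + (2/5)·(9/2) + (1/5)·6 = -1/5.
y-coordinate: (2/5)·5 + (2/5)·(-10) + (1/5)·(19/2) = -1/10.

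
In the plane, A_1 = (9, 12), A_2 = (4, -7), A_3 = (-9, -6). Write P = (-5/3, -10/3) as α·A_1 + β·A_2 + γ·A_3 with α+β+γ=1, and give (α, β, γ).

Signed area of the reference triangle: [A_1A_2A_3] = ½·(9·(-7−(-6)) + 4·(-6−12) + (-9)·(12−(-7))) = ½·(-9 − 72 − 171) = -126.
[PA_2A_3] = ½·((-5/3)·(-7−(-6)) + 4·(-6−(-10/3)) + (-9)·(-10/3−(-7))) = ½·(5/3 − 32/3 − 33) = -21, so the A_1-coordinate is (-21)/(-126) = 1/6.
[A_1PA_3] = ½·(9·(-10/3−(-6)) + (-5/3)·(-6−12) + (-9)·(12−(-10/3))) = ½·(24 + 30 − 138) = -42, so the A_2-coordinate is 1/3.
[A_1A_2P] = ½·(9·(-7−(-10/3)) + 4·(-10/3−12) + (-5/3)·(12−(-7))) = ½·(-33 − 184/3 − 95/3) = -63, so the A_3-coordinate is 1/2.

(1/6, 1/3, 1/2)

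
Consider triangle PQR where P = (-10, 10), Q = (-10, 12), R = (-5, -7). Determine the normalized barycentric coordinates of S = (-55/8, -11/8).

(3/4, -3/8, 5/8)

Signed area of the reference triangle: [PQR] = ½·((-10)·(12−(-7)) + (-10)·(-7−10) + (-5)·(10−12)) = ½·(-190 + 170 + 10) = -5.
[SQR] = ½·((-55/8)·(12−(-7)) + (-10)·(-7−(-11/8)) + (-5)·(-11/8−12)) = ½·(-1045/8 + 225/4 + 535/8) = -15/4, so the P-coordinate is (-15/4)/(-5) = 3/4.
[PSR] = ½·((-10)·(-11/8−(-7)) + (-55/8)·(-7−10) + (-5)·(10−(-11/8))) = ½·(-225/4 + 935/8 − 455/8) = 15/8, so the Q-coordinate is -3/8.
[PQS] = ½·((-10)·(12−(-11/8)) + (-10)·(-11/8−10) + (-55/8)·(10−12)) = ½·(-535/4 + 455/4 + 55/4) = -25/8, so the R-coordinate is 5/8.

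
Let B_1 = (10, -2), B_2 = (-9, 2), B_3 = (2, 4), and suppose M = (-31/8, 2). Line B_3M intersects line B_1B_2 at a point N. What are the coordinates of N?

Barycentric coordinates of M with respect to B_1B_2B_3: (1/8, 5/8, 1/4).
On side B_1B_2 the B_3-coordinate is zero; dropping M's B_3-weight 1/4 and renormalizing the remaining 1/8 : 5/8 gives weights 1/6, 5/6 on B_1, B_2.
N = (1/6)·(10, -2) + (5/6)·(-9, 2) = (-35/6, 4/3).

(-35/6, 4/3)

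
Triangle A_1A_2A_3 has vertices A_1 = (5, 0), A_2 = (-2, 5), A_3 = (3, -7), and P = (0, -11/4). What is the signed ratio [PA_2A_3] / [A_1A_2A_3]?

[A_1A_2A_3] = ½·(5·(5−(-7)) + (-2)·(-7−0) + 3·(0−5)) = ½·(60 + 14 − 15) = 59/2.
[PA_2A_3] = ½·(0·(5−(-7)) + (-2)·(-7−(-11/4)) + 3·(-11/4−5)) = ½·(0 + 17/2 − 93/4) = -59/8, so the ratio is (-59/8)/(59/2) = -1/4.

-1/4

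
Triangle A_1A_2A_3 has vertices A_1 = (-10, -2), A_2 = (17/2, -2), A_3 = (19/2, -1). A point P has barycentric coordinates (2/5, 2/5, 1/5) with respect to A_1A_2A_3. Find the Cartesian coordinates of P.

P = (2/5)·A_1 + (2/5)·A_2 + (1/5)·A_3.
x-coordinate: (2/5)·(-10) + (2/5)·(17/2) + (1/5)·(19/2) = 13/10.
y-coordinate: (2/5)·(-2) + (2/5)·(-2) + (1/5)·(-1) = -9/5.

(13/10, -9/5)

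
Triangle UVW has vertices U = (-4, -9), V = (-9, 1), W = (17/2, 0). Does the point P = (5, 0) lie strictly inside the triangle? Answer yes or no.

Barycentric coordinates of P: (7/340, 63/340, 27/34).
The three coordinates are positive, positive, positive; a point is interior exactly when all three are positive.

yes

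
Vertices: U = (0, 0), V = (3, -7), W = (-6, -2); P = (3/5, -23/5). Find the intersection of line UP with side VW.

(3/4, -23/4)

Barycentric coordinates of P with respect to UVW: (1/5, 3/5, 1/5).
On side VW the U-coordinate is zero; dropping P's U-weight 1/5 and renormalizing the remaining 3/5 : 1/5 gives weights 3/4, 1/4 on V, W.
Q = (3/4)·(3, -7) + (1/4)·(-6, -2) = (3/4, -23/4).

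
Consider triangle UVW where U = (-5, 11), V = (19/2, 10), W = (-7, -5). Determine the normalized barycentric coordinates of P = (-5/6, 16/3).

Signed area of the reference triangle: [UVW] = ½·((-5)·(10−(-5)) + (19/2)·(-5−11) + (-7)·(11−10)) = ½·(-75 − 152 − 7) = -117.
[PVW] = ½·((-5/6)·(10−(-5)) + (19/2)·(-5−(16/3)) + (-7)·(16/3−10)) = ½·(-25/2 − 589/6 + 98/3) = -39, so the U-coordinate is (-39)/(-117) = 1/3.
[UPW] = ½·((-5)·(16/3−(-5)) + (-5/6)·(-5−11) + (-7)·(11−(16/3))) = ½·(-155/3 + 40/3 − 119/3) = -39, so the V-coordinate is 1/3.
[UVP] = ½·((-5)·(10−(16/3)) + (19/2)·(16/3−11) + (-5/6)·(11−10)) = ½·(-70/3 − 323/6 − 5/6) = -39, so the W-coordinate is 1/3.
Check: 1/3 + 1/3 + 1/3 = 1.

(1/3, 1/3, 1/3)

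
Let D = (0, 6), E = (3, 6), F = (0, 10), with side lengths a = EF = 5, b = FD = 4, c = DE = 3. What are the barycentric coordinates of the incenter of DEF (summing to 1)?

The incenter has barycentric coordinates proportional to the opposite side lengths: (5 : 4 : 3).
Normalizing by 5+4+3 = 12 gives (5/12, 1/3, 1/4).

(5/12, 1/3, 1/4)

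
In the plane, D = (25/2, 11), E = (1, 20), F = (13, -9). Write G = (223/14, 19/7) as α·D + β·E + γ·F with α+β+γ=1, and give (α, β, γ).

(1, -2/7, 2/7)

Signed area of the reference triangle: [DEF] = ½·((25/2)·(20−(-9)) + 1·(-9−11) + 13·(11−20)) = ½·(725/2 − 20 − 117) = 451/4.
[GEF] = ½·((223/14)·(20−(-9)) + 1·(-9−(19/7)) + 13·(19/7−20)) = ½·(6467/14 − 82/7 − 1573/7) = 451/4, so the D-coordinate is (451/4)/(451/4) = 1.
[DGF] = ½·((25/2)·(19/7−(-9)) + (223/14)·(-9−11) + 13·(11−(19/7))) = ½·(1025/7 − 2230/7 + 754/7) = -451/14, so the E-coordinate is -2/7.
[DEG] = ½·((25/2)·(20−(19/7)) + 1·(19/7−11) + (223/14)·(11−20)) = ½·(3025/14 − 58/7 − 2007/14) = 451/14, so the F-coordinate is 2/7.
Check: 1 − 2/7 + 2/7 = 1.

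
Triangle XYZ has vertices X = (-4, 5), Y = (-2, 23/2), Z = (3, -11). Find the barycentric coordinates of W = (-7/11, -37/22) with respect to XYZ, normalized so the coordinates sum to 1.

(5/11, 1/11, 5/11)

Signed area of the reference triangle: [XYZ] = ½·((-4)·(23/2−(-11)) + (-2)·(-11−5) + 3·(5−(23/2))) = ½·(-90 + 32 − 39/2) = -155/4.
[WYZ] = ½·((-7/11)·(23/2−(-11)) + (-2)·(-11−(-37/22)) + 3·(-37/22−(23/2))) = ½·(-315/22 + 205/11 − 435/11) = -775/44, so the X-coordinate is (-775/44)/(-155/4) = 5/11.
[XWZ] = ½·((-4)·(-37/22−(-11)) + (-7/11)·(-11−5) + 3·(5−(-37/22))) = ½·(-410/11 + 112/11 + 441/22) = -155/44, so the Y-coordinate is 1/11.
[XYW] = ½·((-4)·(23/2−(-37/22)) + (-2)·(-37/22−5) + (-7/11)·(5−(23/2))) = ½·(-580/11 + 147/11 + 91/22) = -775/44, so the Z-coordinate is 5/11.
Check: 5/11 + 1/11 + 5/11 = 1.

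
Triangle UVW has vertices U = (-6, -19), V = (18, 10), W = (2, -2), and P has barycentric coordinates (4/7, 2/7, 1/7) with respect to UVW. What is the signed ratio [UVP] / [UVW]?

1/7

The signed ratio [UVP]/[UVW] equals the barycentric coordinate of P at vertex W, which is 1/7.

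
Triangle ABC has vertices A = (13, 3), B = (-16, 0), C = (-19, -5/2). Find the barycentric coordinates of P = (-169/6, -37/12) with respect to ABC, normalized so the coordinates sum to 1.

Signed area of the reference triangle: [ABC] = ½·(13·(0−(-5/2)) + (-16)·(-5/2−3) + (-19)·(3−0)) = ½·(65/2 + 88 − 57) = 127/4.
[PBC] = ½·((-169/6)·(0−(-5/2)) + (-16)·(-5/2−(-37/12)) + (-19)·(-37/12−0)) = ½·(-845/12 − 28/3 + 703/12) = -127/12, so the A-coordinate is (-127/12)/(127/4) = -1/3.
[APC] = ½·(13·(-37/12−(-5/2)) + (-169/6)·(-5/2−3) + (-19)·(3−(-37/12))) = ½·(-91/12 + 1859/12 − 1387/12) = 127/8, so the B-coordinate is 1/2.
[ABP] = ½·(13·(0−(-37/12)) + (-16)·(-37/12−3) + (-169/6)·(3−0)) = ½·(481/12 + 292/3 − 169/2) = 635/24, so the C-coordinate is 5/6.

(-1/3, 1/2, 5/6)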